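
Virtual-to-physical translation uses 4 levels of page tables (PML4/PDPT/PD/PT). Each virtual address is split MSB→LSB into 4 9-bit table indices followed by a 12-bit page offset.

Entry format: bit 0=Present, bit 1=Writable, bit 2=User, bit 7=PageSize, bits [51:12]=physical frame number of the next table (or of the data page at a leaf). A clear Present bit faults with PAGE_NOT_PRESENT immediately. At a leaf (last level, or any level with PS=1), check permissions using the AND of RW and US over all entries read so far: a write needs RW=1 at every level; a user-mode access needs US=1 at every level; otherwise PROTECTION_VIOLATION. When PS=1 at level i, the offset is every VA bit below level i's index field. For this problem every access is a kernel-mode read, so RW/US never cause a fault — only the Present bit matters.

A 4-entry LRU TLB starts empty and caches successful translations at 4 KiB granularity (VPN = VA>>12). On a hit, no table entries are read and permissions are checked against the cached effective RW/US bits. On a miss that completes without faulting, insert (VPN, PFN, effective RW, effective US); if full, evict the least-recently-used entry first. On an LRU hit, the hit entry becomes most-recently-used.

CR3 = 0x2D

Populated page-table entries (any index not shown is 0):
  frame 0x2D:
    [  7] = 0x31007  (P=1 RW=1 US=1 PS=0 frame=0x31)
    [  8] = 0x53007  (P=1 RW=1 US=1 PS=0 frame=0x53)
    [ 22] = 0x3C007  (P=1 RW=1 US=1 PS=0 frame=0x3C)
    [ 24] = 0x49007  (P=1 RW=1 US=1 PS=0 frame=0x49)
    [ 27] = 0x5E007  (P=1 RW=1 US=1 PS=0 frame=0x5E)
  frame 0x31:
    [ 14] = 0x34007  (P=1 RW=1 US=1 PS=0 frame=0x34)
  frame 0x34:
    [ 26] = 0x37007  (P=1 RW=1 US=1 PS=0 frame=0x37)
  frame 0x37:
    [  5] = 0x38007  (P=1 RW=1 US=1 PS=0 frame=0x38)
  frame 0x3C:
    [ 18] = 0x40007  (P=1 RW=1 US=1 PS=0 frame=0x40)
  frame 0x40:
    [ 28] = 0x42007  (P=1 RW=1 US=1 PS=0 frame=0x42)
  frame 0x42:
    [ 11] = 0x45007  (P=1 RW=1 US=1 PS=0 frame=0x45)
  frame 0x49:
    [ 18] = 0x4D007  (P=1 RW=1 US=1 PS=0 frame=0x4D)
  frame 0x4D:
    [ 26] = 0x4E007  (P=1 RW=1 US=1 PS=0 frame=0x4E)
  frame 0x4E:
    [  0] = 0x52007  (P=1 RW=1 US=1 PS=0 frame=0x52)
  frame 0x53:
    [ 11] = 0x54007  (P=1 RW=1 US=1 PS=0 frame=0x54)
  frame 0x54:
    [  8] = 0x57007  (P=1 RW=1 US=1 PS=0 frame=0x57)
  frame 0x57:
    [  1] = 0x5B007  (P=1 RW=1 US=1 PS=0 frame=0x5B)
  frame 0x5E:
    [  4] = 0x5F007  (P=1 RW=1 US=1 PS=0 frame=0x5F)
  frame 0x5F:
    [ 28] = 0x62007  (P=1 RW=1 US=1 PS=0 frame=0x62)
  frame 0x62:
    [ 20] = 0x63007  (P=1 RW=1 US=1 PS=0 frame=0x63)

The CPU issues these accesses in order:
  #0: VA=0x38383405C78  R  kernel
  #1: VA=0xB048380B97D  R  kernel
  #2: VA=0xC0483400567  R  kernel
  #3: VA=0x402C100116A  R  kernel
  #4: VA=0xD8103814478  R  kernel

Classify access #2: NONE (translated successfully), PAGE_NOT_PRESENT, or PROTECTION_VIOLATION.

Per-access translation:
#0 VA=0x38383405C78 (r,kernel):
  [0] read 0x2D idx=7: raw=0x31007 flags P=1 W=1 U=1 S=0
  [1] read 0x31 idx=14: raw=0x34007 flags P=1 W=1 U=1 S=0
  [2] read 0x34 idx=26: raw=0x37007 flags P=1 W=1 U=1 S=0
  [3] read 0x37 idx=5: raw=0x38007 flags P=1 W=1 U=1 S=0
  ✓ 0x38C78  — 4 lookups
#1 VA=0xB048380B97D (r,kernel):
  [0] read 0x2D idx=22: raw=0x3C007 flags P=1 W=1 U=1 S=0
  [1] read 0x3C idx=18: raw=0x40007 flags P=1 W=1 U=1 S=0
  [2] read 0x40 idx=28: raw=0x42007 flags P=1 W=1 U=1 S=0
  [3] read 0x42 idx=11: raw=0x45007 flags P=1 W=1 U=1 S=0
  ✓ 0x4597D  — 4 lookups
#2 VA=0xC0483400567 (r,kernel):
  [0] read 0x2D idx=24: raw=0x49007 flags P=1 W=1 U=1 S=0
  [1] read 0x49 idx=18: raw=0x4D007 flags P=1 W=1 U=1 S=0
  [2] read 0x4D idx=26: raw=0x4E007 flags P=1 W=1 U=1 S=0
  [3] read 0x4E idx=0: raw=0x52007 flags P=1 W=1 U=1 S=0
  ✓ 0x52567  — 4 lookups
#3 VA=0x402C100116A (r,kernel):
  [0] read 0x2D idx=8: raw=0x53007 flags P=1 W=1 U=1 S=0
  [1] read 0x53 idx=11: raw=0x54007 flags P=1 W=1 U=1 S=0
  [2] read 0x54 idx=8: raw=0x57007 flags P=1 W=1 U=1 S=0
  [3] read 0x57 idx=1: raw=0x5B007 flags P=1 W=1 U=1 S=0
  ✓ 0x5B16A  — 4 lookups
#4 VA=0xD8103814478 (r,kernel):
  [0] read 0x2D idx=27: raw=0x5E007 flags P=1 W=1 U=1 S=0
  [1] read 0x5E idx=4: raw=0x5F007 flags P=1 W=1 U=1 S=0
  [2] read 0x5F idx=28: raw=0x62007 flags P=1 W=1 U=1 S=0
  [3] read 0x62 idx=20: raw=0x63007 flags P=1 W=1 U=1 S=0
  ✓ 0x63478  — 4 lookups

Access #2 fault: NONE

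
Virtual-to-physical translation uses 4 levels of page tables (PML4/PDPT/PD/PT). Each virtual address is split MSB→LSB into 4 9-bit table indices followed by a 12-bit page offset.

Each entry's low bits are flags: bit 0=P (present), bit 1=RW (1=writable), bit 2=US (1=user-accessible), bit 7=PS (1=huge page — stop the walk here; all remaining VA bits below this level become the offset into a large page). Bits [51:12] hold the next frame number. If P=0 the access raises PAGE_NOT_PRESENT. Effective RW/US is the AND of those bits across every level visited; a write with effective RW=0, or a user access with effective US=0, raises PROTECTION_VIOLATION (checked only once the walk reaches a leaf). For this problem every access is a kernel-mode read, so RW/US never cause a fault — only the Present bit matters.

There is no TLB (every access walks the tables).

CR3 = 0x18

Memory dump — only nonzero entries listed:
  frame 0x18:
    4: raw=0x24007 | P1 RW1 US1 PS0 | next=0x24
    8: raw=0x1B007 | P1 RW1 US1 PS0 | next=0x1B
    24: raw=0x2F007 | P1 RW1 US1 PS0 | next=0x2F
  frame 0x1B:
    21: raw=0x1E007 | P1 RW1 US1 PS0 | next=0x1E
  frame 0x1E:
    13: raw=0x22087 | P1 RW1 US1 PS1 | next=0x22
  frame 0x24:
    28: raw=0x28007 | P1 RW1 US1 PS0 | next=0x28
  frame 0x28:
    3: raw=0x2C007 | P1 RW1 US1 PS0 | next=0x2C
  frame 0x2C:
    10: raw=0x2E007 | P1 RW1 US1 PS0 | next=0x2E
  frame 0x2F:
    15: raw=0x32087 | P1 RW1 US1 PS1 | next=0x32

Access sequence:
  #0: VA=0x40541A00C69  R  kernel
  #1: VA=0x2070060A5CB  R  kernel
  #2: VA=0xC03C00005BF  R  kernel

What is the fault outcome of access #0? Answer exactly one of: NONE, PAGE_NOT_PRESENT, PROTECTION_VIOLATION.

Per-access translation:
#0 VA=0x40541A00C69 (r,kernel):
  [0] read 0x18 idx=8: raw=0x1B007 flags P=1 W=1 U=1 S=0
  [1] read 0x1B idx=21: raw=0x1E007 flags P=1 W=1 U=1 S=0
  [2] read 0x1E idx=13: raw=0x22087 flags P=1 W=1 U=1 S=1
  ⇒ phys 0x22C69 (huge @L2)  [3 reads]
#1 VA=0x2070060A5CB (r,kernel):
  [0] read 0x18 idx=4: raw=0x24007 flags P=1 W=1 U=1 S=0
  [1] read 0x24 idx=28: raw=0x28007 flags P=1 W=1 U=1 S=0
  [2] read 0x28 idx=3: raw=0x2C007 flags P=1 W=1 U=1 S=0
  [3] read 0x2C idx=10: raw=0x2E007 flags P=1 W=1 U=1 S=0
  ⇒ phys 0x2E5CB  [4 reads]
#2 VA=0xC03C00005BF (r,kernel):
  [0] read 0x18 idx=24: raw=0x2F007 flags P=1 W=1 U=1 S=0
  [1] read 0x2F idx=15: raw=0x32087 flags P=1 W=1 U=1 S=1
  ⇒ phys 0x325BF (huge @L1)  [2 reads]

Access #0 fault: NONE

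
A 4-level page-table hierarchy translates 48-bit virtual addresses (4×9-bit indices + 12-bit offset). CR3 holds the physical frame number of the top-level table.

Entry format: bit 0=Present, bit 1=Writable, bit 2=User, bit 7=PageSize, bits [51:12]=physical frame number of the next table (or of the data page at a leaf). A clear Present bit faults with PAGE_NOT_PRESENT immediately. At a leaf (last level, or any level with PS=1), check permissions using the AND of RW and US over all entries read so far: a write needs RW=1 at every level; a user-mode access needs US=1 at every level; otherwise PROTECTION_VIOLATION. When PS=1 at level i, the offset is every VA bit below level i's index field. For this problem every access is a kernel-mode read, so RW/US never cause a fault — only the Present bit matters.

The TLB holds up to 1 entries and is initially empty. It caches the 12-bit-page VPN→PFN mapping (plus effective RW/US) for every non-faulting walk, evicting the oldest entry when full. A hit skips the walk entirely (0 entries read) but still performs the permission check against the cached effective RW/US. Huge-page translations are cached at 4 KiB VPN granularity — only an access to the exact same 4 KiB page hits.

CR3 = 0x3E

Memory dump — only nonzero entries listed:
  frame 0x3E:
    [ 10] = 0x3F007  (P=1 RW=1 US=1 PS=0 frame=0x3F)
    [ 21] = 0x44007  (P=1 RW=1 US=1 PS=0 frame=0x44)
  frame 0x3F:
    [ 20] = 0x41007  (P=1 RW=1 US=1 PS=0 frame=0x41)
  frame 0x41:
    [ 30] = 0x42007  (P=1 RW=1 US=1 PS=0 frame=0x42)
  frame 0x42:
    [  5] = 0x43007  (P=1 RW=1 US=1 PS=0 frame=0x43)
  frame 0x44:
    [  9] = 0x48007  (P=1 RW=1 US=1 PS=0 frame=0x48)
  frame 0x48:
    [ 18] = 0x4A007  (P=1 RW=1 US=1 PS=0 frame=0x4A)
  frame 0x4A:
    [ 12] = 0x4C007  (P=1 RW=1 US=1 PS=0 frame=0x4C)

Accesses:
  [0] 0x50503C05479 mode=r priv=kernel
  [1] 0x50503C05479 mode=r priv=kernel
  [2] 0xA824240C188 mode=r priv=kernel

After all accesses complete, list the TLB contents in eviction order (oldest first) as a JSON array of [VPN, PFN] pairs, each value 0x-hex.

Trace:
#0 VA=0x50503C05479 (r,kernel):
  L0 @0x3E[10] → 0x3F007  P=1,RW=1,US=1,PS=0
  L1 @0x3F[20] → 0x41007  P=1,RW=1,US=1,PS=0
  L2 @0x41[30] → 0x42007  P=1,RW=1,US=1,PS=0
  L3 @0x42[5] → 0x43007  P=1,RW=1,US=1,PS=0
  → PA=0x43479  (4 entries read)
#1 VA=0x50503C05479 (r,kernel):
  TLB hit vpn=0x50503C05 → PA=0x43479
#2 VA=0xA824240C188 (r,kernel):
  L0 @0x3E[21] → 0x44007  P=1,RW=1,US=1,PS=0
  L1 @0x44[9] → 0x48007  P=1,RW=1,US=1,PS=0
  L2 @0x48[18] → 0x4A007  P=1,RW=1,US=1,PS=0
  L3 @0x4A[12] → 0x4C007  P=1,RW=1,US=1,PS=0
  → PA=0x4C188  (4 entries read)

TLB: [["0xA824240C", "0x4C"]]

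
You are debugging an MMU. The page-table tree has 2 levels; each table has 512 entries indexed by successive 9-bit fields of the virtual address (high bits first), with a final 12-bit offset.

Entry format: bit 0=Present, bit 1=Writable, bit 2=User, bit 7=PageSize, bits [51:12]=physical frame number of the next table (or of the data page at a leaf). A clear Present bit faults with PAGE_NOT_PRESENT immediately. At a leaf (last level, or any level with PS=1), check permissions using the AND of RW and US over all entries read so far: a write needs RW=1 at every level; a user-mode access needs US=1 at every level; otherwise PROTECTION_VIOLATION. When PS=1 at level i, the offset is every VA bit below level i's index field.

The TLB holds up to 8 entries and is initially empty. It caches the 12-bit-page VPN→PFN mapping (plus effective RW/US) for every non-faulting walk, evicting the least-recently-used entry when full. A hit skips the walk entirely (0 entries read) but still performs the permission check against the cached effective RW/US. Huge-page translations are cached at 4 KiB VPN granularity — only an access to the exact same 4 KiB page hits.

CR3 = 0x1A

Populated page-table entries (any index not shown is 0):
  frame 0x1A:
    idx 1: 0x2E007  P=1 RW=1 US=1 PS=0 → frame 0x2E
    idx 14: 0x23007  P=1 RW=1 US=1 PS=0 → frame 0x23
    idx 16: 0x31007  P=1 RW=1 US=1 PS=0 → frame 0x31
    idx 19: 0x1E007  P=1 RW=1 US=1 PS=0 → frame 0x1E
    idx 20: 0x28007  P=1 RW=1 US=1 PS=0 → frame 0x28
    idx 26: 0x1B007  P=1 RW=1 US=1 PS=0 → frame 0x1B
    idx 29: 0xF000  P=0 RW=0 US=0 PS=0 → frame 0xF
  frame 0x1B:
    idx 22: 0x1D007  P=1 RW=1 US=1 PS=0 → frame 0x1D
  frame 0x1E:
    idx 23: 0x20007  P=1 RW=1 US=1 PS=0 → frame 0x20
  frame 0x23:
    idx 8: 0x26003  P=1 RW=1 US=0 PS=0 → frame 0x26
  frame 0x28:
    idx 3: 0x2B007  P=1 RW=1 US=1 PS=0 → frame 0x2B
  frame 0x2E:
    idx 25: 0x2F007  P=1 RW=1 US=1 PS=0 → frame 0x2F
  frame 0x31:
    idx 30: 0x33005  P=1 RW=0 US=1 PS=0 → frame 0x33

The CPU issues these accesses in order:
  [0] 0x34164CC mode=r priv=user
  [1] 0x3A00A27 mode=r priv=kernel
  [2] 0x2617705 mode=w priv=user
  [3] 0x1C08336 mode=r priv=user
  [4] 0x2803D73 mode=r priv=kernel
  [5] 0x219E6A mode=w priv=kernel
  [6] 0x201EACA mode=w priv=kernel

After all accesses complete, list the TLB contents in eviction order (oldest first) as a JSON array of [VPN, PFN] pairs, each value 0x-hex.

Walk each access:
#0 VA=0x34164CC (r,user):
  [0] read 0x1A idx=26: raw=0x1B007 flags P=1 W=1 U=1 S=0
  [1] read 0x1B idx=22: raw=0x1D007 flags P=1 W=1 U=1 S=0
  ⇒ phys 0x1D4CC  [2 reads]
#1 VA=0x3A00A27 (r,kernel):
  [0] read 0x1A idx=29: raw=0xF000 flags P=0 W=0 U=0 S=0
  ✗ PAGE_NOT_PRESENT  [1 reads]
#2 VA=0x2617705 (w,user):
  [0] read 0x1A idx=19: raw=0x1E007 flags P=1 W=1 U=1 S=0
  [1] read 0x1E idx=23: raw=0x20007 flags P=1 W=1 U=1 S=0
  ⇒ phys 0x20705  [2 reads]
#3 VA=0x1C08336 (r,user):
  [0] read 0x1A idx=14: raw=0x23007 flags P=1 W=1 U=1 S=0
  [1] read 0x23 idx=8: raw=0x26003 flags P=1 W=1 U=0 S=0
  ✗ PROTECTION_VIOLATION  [2 reads]
#4 VA=0x2803D73 (r,kernel):
  [0] read 0x1A idx=20: raw=0x28007 flags P=1 W=1 U=1 S=0
  [1] read 0x28 idx=3: raw=0x2B007 flags P=1 W=1 U=1 S=0
  ⇒ phys 0x2BD73  [2 reads]
#5 VA=0x219E6A (w,kernel):
  [0] read 0x1A idx=1: raw=0x2E007 flags P=1 W=1 U=1 S=0
  [1] read 0x2E idx=25: raw=0x2F007 flags P=1 W=1 U=1 S=0
  ⇒ phys 0x2FE6A  [2 reads]
#6 VA=0x201EACA (w,kernel):
  [0] read 0x1A idx=16: raw=0x31007 flags P=1 W=1 U=1 S=0
  [1] read 0x31 idx=30: raw=0x33005 flags P=1 W=0 U=1 S=0
  ✗ PROTECTION_VIOLATION  [2 reads]

TLB: [["0x3416", "0x1D"], ["0x2617", "0x20"], ["0x2803", "0x2B"], ["0x219", "0x2F"]]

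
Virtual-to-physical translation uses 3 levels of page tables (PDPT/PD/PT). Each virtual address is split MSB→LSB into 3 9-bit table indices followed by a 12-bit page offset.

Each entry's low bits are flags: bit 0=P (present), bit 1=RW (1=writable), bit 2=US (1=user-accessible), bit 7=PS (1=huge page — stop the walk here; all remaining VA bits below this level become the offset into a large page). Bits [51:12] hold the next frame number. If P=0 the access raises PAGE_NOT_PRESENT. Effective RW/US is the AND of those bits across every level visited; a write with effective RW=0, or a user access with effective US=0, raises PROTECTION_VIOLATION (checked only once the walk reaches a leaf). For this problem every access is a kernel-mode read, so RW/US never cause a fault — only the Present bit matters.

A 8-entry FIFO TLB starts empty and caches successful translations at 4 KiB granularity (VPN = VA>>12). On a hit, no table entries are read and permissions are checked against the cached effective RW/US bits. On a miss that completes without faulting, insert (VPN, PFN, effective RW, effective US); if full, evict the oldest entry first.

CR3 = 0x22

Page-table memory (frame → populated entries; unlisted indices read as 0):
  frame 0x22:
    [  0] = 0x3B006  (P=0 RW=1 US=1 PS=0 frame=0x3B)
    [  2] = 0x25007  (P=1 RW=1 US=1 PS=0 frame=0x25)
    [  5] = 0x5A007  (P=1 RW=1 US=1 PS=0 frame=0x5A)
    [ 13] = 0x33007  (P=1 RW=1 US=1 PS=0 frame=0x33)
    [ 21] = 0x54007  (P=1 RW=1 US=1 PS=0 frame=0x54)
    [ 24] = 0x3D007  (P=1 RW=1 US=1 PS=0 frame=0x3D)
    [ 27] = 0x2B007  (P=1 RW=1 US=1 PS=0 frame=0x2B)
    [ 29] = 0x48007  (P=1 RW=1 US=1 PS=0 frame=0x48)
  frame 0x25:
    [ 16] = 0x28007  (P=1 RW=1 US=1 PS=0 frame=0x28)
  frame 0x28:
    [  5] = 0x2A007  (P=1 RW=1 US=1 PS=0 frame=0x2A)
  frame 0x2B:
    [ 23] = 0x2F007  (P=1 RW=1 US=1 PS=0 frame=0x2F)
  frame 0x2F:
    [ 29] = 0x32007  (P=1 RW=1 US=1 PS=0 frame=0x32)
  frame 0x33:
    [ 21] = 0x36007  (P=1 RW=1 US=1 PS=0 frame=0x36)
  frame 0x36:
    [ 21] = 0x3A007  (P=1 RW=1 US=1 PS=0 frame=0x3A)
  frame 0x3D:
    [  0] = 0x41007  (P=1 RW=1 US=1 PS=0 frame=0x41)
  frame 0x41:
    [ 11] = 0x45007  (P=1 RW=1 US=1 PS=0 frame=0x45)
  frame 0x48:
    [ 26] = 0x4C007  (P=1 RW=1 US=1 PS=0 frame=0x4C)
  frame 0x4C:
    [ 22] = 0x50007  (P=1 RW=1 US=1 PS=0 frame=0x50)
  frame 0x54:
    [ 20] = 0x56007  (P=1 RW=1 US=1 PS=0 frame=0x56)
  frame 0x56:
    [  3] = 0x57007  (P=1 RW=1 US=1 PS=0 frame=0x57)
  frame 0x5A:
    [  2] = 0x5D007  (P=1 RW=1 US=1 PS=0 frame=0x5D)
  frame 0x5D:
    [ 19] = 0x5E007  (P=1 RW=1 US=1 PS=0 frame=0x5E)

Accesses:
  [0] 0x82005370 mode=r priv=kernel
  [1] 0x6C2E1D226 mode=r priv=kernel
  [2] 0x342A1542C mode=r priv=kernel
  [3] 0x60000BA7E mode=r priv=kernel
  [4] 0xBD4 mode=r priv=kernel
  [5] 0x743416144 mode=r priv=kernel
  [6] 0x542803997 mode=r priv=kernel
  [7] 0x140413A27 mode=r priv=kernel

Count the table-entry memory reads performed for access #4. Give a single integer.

Per-access translation:
#0 VA=0x82005370 (r,kernel):
  lvl0: tbl 0x22, slot 2 ⇒ 0x25007 (P1/RW1/US1/PS0)
  lvl1: tbl 0x25, slot 16 ⇒ 0x28007 (P1/RW1/US1/PS0)
  lvl2: tbl 0x28, slot 5 ⇒ 0x2A007 (P1/RW1/US1/PS0)
  ✓ 0x2A370  — 3 lookups
#1 VA=0x6C2E1D226 (r,kernel):
  lvl0: tbl 0x22, slot 27 ⇒ 0x2B007 (P1/RW1/US1/PS0)
  lvl1: tbl 0x2B, slot 23 ⇒ 0x2F007 (P1/RW1/US1/PS0)
  lvl2: tbl 0x2F, slot 29 ⇒ 0x32007 (P1/RW1/US1/PS0)
  ✓ 0x32226  — 3 lookups
#2 VA=0x342A1542C (r,kernel):
  lvl0: tbl 0x22, slot 13 ⇒ 0x33007 (P1/RW1/US1/PS0)
  lvl1: tbl 0x33, slot 21 ⇒ 0x36007 (P1/RW1/US1/PS0)
  lvl2: tbl 0x36, slot 21 ⇒ 0x3A007 (P1/RW1/US1/PS0)
  ✓ 0x3A42C  — 3 lookups
#3 VA=0x60000BA7E (r,kernel):
  lvl0: tbl 0x22, slot 24 ⇒ 0x3D007 (P1/RW1/US1/PS0)
  lvl1: tbl 0x3D, slot 0 ⇒ 0x41007 (P1/RW1/US1/PS0)
  lvl2: tbl 0x41, slot 11 ⇒ 0x45007 (P1/RW1/US1/PS0)
  ✓ 0x45A7E  — 3 lookups
#4 VA=0xBD4 (r,kernel):
  lvl0: tbl 0x22, slot 0 ⇒ 0x3B006 (P0/RW1/US1/PS0)
  ⇒ fault: PAGE_NOT_PRESENT  — 1 lookups
#5 VA=0x743416144 (r,kernel):
  lvl0: tbl 0x22, slot 29 ⇒ 0x48007 (P1/RW1/US1/PS0)
  lvl1: tbl 0x48, slot 26 ⇒ 0x4C007 (P1/RW1/US1/PS0)
  lvl2: tbl 0x4C, slot 22 ⇒ 0x50007 (P1/RW1/US1/PS0)
  ✓ 0x50144  — 3 lookups
#6 VA=0x542803997 (r,kernel):
  lvl0: tbl 0x22, slot 21 ⇒ 0x54007 (P1/RW1/US1/PS0)
  lvl1: tbl 0x54, slot 20 ⇒ 0x56007 (P1/RW1/US1/PS0)
  lvl2: tbl 0x56, slot 3 ⇒ 0x57007 (P1/RW1/US1/PS0)
  ✓ 0x57997  — 3 lookups
#7 VA=0x140413A27 (r,kernel):
  lvl0: tbl 0x22, slot 5 ⇒ 0x5A007 (P1/RW1/US1/PS0)
  lvl1: tbl 0x5A, slot 2 ⇒ 0x5D007 (P1/RW1/US1/PS0)
  lvl2: tbl 0x5D, slot 19 ⇒ 0x5E007 (P1/RW1/US1/PS0)
  ✓ 0x5EA27  — 3 lookups

Entries read for #4: 1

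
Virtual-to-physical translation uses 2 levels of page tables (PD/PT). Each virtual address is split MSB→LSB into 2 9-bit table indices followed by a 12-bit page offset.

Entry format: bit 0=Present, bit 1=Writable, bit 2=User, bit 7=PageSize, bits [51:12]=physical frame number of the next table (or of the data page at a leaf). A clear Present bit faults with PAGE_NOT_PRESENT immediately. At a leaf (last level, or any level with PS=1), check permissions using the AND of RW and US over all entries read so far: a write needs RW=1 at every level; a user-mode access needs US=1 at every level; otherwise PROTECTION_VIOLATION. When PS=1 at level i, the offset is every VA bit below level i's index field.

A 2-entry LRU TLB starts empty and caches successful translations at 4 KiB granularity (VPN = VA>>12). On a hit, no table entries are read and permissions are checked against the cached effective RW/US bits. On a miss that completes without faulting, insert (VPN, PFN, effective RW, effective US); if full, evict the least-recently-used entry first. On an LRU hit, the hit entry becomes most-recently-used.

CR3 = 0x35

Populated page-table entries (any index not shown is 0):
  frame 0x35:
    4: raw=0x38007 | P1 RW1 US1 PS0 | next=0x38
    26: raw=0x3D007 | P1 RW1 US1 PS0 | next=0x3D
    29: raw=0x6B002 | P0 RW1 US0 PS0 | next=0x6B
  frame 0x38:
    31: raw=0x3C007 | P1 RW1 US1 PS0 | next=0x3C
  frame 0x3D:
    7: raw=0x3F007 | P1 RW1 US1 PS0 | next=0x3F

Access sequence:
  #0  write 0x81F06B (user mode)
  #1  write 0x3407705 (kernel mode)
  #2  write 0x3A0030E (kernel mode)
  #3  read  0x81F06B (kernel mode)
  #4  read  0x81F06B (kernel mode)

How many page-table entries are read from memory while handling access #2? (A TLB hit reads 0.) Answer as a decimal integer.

Walk each access:
#0 VA=0x81F06B (w,user):
  L0: frame=0x35 idx=4 entry=0x38007 [P=1 RW=1 US=1 PS=0]
  L1: frame=0x38 idx=31 entry=0x3C007 [P=1 RW=1 US=1 PS=0]
  ⇒ phys 0x3C06B  [2 reads]
#1 VA=0x3407705 (w,kernel):
  L0: frame=0x35 idx=26 entry=0x3D007 [P=1 RW=1 US=1 PS=0]
  L1: frame=0x3D idx=7 entry=0x3F007 [P=1 RW=1 US=1 PS=0]
  ⇒ phys 0x3F705  [2 reads]
#2 VA=0x3A0030E (w,kernel):
  L0: frame=0x35 idx=29 entry=0x6B002 [P=0 RW=1 US=0 PS=0]
  ⇒ fault: PAGE_NOT_PRESENT  — 1 lookups
#3 VA=0x81F06B (r,kernel):
  TLB hit vpn=0x81F → PA=0x3C06B
#4 VA=0x81F06B (r,kernel):
  TLB hit vpn=0x81F → PA=0x3C06B

Entries read for #2: 1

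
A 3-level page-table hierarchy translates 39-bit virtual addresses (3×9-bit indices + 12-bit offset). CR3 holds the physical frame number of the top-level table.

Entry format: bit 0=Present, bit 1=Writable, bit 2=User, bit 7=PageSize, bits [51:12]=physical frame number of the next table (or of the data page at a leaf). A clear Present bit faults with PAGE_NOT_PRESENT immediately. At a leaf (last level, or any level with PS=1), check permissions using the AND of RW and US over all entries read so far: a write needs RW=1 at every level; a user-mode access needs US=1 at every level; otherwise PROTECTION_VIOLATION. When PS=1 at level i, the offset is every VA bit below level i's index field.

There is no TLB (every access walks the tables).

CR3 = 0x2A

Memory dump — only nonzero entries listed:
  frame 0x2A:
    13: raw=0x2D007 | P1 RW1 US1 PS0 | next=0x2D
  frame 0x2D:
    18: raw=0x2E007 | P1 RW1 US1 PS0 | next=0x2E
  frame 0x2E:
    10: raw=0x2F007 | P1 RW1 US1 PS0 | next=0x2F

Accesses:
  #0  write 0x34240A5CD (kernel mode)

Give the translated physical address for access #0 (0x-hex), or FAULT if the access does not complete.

Per-access translation:
#0 VA=0x34240A5CD (w,kernel):
  L0 @0x2A[13] → 0x2D007  P=1,RW=1,US=1,PS=0
  L1 @0x2D[18] → 0x2E007  P=1,RW=1,US=1,PS=0
  L2 @0x2E[10] → 0x2F007  P=1,RW=1,US=1,PS=0
  ⇒ phys 0x2F5CD  [3 reads]

Access #0 PA: 0x2F5CD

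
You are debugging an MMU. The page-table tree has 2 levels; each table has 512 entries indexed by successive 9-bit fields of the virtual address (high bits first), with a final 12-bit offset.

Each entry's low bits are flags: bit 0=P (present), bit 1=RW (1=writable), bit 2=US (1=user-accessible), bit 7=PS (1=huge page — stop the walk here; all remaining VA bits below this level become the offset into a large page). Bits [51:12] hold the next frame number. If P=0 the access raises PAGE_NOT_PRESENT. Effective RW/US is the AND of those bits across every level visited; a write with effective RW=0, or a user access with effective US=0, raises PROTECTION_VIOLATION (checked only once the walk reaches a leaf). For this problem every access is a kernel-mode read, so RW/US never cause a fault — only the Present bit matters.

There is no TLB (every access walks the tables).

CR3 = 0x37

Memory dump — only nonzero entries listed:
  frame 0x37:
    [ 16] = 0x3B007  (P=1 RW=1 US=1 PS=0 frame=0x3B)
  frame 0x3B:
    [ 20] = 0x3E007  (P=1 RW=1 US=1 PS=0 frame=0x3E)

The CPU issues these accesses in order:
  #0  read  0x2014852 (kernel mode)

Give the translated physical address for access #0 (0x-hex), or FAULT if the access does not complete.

Trace:
#0 VA=0x2014852 (r,kernel):
  L0 @0x37[16] → 0x3B007  P=1,RW=1,US=1,PS=0
  L1 @0x3B[20] → 0x3E007  P=1,RW=1,US=1,PS=0
  ⇒ phys 0x3E852  [2 reads]

Access #0 PA: 0x3E852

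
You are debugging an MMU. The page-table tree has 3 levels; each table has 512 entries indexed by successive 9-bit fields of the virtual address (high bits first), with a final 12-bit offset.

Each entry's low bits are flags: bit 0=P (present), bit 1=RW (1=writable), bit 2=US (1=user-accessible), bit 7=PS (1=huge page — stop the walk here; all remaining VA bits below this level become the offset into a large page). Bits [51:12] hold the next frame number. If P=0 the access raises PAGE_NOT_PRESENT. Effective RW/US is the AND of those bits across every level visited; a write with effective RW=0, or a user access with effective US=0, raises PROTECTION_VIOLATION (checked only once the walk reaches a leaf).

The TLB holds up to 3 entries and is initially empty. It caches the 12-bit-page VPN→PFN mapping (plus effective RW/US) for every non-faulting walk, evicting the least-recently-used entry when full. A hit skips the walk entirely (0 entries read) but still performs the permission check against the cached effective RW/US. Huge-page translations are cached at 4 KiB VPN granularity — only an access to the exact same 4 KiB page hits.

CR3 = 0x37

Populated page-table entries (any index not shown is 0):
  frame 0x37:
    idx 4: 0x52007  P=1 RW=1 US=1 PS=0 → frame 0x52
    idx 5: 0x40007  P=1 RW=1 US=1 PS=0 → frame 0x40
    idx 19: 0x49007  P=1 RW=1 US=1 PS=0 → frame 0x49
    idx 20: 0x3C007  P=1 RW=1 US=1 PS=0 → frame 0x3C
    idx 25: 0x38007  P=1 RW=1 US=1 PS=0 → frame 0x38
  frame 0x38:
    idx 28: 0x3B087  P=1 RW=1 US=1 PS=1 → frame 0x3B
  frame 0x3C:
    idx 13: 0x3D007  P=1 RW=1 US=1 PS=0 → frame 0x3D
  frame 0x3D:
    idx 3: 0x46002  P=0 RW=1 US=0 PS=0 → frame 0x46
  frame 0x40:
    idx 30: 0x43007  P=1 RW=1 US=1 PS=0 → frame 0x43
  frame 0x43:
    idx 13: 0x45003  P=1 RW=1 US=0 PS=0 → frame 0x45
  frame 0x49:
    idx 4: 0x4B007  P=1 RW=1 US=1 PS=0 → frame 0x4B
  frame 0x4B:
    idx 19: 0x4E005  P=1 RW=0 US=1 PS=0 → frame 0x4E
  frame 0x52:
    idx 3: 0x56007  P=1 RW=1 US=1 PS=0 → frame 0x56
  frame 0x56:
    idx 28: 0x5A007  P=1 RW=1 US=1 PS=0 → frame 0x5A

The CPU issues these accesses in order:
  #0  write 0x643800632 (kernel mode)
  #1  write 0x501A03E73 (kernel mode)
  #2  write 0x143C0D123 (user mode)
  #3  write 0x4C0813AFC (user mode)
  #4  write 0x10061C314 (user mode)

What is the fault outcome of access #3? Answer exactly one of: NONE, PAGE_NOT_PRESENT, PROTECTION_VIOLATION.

Walk each access:
#0 VA=0x643800632 (w,kernel):
  L0: frame=0x37 idx=25 entry=0x38007 [P=1 RW=1 US=1 PS=0]
  L1: frame=0x38 idx=28 entry=0x3B087 [P=1 RW=1 US=1 PS=1]
  ✓ 0x3B632 (huge @L1)  — 2 lookups
#1 VA=0x501A03E73 (w,kernel):
  L0: frame=0x37 idx=20 entry=0x3C007 [P=1 RW=1 US=1 PS=0]
  L1: frame=0x3C idx=13 entry=0x3D007 [P=1 RW=1 US=1 PS=0]
  L2: frame=0x3D idx=3 entry=0x46002 [P=0 RW=1 US=0 PS=0]
  ✗ PAGE_NOT_PRESENT  [3 reads]
#2 VA=0x143C0D123 (w,user):
  L0: frame=0x37 idx=5 entry=0x40007 [P=1 RW=1 US=1 PS=0]
  L1: frame=0x40 idx=30 entry=0x43007 [P=1 RW=1 US=1 PS=0]
  L2: frame=0x43 idx=13 entry=0x45003 [P=1 RW=1 US=0 PS=0]
  ✗ PROTECTION_VIOLATION  [3 reads]
#3 VA=0x4C0813AFC (w,user):
  L0: frame=0x37 idx=19 entry=0x49007 [P=1 RW=1 US=1 PS=0]
  L1: frame=0x49 idx=4 entry=0x4B007 [P=1 RW=1 US=1 PS=0]
  L2: frame=0x4B idx=19 entry=0x4E005 [P=1 RW=0 US=1 PS=0]
  ✗ PROTECTION_VIOLATION  [3 reads]
#4 VA=0x10061C314 (w,user):
  L0: frame=0x37 idx=4 entry=0x52007 [P=1 RW=1 US=1 PS=0]
  L1: frame=0x52 idx=3 entry=0x56007 [P=1 RW=1 US=1 PS=0]
  L2: frame=0x56 idx=28 entry=0x5A007 [P=1 RW=1 US=1 PS=0]
  ✓ 0x5A314  — 3 lookups

Access #3 fault: PROTECTION_VIOLATION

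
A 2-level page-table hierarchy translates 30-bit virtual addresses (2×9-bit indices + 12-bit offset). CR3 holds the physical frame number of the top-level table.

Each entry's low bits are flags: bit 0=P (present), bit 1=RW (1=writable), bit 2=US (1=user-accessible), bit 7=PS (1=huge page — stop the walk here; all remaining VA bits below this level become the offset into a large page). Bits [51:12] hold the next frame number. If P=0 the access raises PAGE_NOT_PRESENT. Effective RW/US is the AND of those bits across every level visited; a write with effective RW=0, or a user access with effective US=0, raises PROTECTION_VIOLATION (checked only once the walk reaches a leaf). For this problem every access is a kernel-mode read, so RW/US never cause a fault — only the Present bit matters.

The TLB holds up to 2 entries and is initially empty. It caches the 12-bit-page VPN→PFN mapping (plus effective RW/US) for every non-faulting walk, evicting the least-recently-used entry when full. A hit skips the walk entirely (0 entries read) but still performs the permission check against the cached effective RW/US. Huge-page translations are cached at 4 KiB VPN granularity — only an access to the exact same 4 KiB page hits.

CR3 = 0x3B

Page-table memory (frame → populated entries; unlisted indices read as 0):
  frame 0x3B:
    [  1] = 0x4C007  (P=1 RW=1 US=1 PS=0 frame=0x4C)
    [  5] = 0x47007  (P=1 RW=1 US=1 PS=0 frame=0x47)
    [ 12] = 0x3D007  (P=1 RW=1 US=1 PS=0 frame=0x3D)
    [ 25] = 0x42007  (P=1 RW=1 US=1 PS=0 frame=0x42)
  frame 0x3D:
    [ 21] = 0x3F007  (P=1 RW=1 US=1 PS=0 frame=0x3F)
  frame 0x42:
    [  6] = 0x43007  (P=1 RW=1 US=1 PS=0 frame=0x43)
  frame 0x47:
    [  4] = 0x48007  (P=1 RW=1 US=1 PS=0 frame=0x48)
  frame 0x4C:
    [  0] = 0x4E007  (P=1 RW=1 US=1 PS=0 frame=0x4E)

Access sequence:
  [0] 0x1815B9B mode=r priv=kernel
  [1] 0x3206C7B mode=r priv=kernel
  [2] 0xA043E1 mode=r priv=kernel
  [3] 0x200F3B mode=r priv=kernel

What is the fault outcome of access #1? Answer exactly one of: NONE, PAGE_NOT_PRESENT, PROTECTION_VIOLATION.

Trace:
#0 VA=0x1815B9B (r,kernel):
  L0 @0x3B[12] → 0x3D007  P=1,RW=1,US=1,PS=0
  L1 @0x3D[21] → 0x3F007  P=1,RW=1,US=1,PS=0
  ✓ 0x3FB9B  — 2 lookups
#1 VA=0x3206C7B (r,kernel):
  L0 @0x3B[25] → 0x42007  P=1,RW=1,US=1,PS=0
  L1 @0x42[6] → 0x43007  P=1,RW=1,US=1,PS=0
  ✓ 0x43C7B  — 2 lookups
#2 VA=0xA043E1 (r,kernel):
  L0 @0x3B[5] → 0x47007  P=1,RW=1,US=1,PS=0
  L1 @0x47[4] → 0x48007  P=1,RW=1,US=1,PS=0
  ✓ 0x483E1  — 2 lookups
#3 VA=0x200F3B (r,kernel):
  L0 @0x3B[1] → 0x4C007  P=1,RW=1,US=1,PS=0
  L1 @0x4C[0] → 0x4E007  P=1,RW=1,US=1,PS=0
  ✓ 0x4EF3B  — 2 lookups

Access #1 fault: NONE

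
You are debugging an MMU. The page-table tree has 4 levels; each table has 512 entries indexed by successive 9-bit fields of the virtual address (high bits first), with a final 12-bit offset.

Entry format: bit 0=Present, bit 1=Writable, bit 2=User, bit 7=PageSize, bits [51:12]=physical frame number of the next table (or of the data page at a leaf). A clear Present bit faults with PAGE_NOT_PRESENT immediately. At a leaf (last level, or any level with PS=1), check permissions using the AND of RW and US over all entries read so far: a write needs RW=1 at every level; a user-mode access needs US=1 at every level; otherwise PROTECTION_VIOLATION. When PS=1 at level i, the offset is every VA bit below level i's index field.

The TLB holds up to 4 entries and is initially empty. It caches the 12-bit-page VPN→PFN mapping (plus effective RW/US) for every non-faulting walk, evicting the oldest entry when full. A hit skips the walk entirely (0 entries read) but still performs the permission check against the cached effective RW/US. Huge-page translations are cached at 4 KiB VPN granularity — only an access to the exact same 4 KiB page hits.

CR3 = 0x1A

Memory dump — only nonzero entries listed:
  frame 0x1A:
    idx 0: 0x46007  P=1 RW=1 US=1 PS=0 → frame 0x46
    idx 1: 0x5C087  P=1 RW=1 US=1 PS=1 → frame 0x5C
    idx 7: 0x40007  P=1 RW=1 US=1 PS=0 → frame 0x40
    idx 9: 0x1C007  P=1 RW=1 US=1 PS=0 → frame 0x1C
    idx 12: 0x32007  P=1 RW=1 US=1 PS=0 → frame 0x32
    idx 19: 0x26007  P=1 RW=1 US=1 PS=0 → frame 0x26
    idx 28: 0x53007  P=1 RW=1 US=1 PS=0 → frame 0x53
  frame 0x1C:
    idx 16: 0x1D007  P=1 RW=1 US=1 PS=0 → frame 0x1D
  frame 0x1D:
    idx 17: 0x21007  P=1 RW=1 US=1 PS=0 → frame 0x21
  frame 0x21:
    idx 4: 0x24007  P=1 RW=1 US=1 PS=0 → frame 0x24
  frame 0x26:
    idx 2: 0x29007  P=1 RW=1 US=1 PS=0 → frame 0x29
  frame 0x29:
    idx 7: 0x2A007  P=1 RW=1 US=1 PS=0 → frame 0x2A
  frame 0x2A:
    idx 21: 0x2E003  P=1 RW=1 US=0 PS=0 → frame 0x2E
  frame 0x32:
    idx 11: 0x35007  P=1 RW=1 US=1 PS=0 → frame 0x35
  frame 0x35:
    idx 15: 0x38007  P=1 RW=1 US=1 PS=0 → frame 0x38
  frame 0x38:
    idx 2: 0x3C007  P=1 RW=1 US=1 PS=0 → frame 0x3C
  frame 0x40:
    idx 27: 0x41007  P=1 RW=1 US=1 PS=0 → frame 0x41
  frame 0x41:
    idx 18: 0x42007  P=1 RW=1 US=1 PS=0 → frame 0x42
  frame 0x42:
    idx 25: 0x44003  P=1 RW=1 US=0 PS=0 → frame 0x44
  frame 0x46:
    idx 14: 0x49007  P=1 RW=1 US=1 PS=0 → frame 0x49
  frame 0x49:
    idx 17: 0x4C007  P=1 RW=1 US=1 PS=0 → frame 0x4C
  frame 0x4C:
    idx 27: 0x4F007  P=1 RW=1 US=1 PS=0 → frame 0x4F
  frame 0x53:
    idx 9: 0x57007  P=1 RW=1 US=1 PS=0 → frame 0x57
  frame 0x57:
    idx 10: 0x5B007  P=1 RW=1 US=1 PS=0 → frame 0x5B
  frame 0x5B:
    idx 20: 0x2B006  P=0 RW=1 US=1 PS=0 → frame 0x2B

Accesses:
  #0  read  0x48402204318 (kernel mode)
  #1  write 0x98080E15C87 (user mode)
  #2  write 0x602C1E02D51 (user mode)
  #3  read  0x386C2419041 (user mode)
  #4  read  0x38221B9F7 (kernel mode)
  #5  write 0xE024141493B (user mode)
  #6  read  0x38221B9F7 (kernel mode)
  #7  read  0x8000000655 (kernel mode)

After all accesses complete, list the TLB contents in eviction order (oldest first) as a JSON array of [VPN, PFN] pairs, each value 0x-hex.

Walk each access:
#0 VA=0x48402204318 (r,kernel):
  lvl0: tbl 0x1A, slot 9 ⇒ 0x1C007 (P1/RW1/US1/PS0)
  lvl1: tbl 0x1C, slot 16 ⇒ 0x1D007 (P1/RW1/US1/PS0)
  lvl2: tbl 0x1D, slot 17 ⇒ 0x21007 (P1/RW1/US1/PS0)
  lvl3: tbl 0x21, slot 4 ⇒ 0x24007 (P1/RW1/US1/PS0)
  → PA=0x24318  (4 entries read)
#1 VA=0x98080E15C87 (w,user):
  lvl0: tbl 0x1A, slot 19 ⇒ 0x26007 (P1/RW1/US1/PS0)
  lvl1: tbl 0x26, slot 2 ⇒ 0x29007 (P1/RW1/US1/PS0)
  lvl2: tbl 0x29, slot 7 ⇒ 0x2A007 (P1/RW1/US1/PS0)
  lvl3: tbl 0x2A, slot 21 ⇒ 0x2E003 (P1/RW1/US0/PS0)
  → PROTECTION_VIOLATION  (4 entries read)
#2 VA=0x602C1E02D51 (w,user):
  lvl0: tbl 0x1A, slot 12 ⇒ 0x32007 (P1/RW1/US1/PS0)
  lvl1: tbl 0x32, slot 11 ⇒ 0x35007 (P1/RW1/US1/PS0)
  lvl2: tbl 0x35, slot 15 ⇒ 0x38007 (P1/RW1/US1/PS0)
  lvl3: tbl 0x38, slot 2 ⇒ 0x3C007 (P1/RW1/US1/PS0)
  → PA=0x3CD51  (4 entries read)
#3 VA=0x386C2419041 (r,user):
  lvl0: tbl 0x1A, slot 7 ⇒ 0x40007 (P1/RW1/US1/PS0)
  lvl1: tbl 0x40, slot 27 ⇒ 0x41007 (P1/RW1/US1/PS0)
  lvl2: tbl 0x41, slot 18 ⇒ 0x42007 (P1/RW1/US1/PS0)
  lvl3: tbl 0x42, slot 25 ⇒ 0x44003 (P1/RW1/US0/PS0)
  → PROTECTION_VIOLATION  (4 entries read)
#4 VA=0x38221B9F7 (r,kernel):
  lvl0: tbl 0x1A, slot 0 ⇒ 0x46007 (P1/RW1/US1/PS0)
  lvl1: tbl 0x46, slot 14 ⇒ 0x49007 (P1/RW1/US1/PS0)
  lvl2: tbl 0x49, slot 17 ⇒ 0x4C007 (P1/RW1/US1/PS0)
  lvl3: tbl 0x4C, slot 27 ⇒ 0x4F007 (P1/RW1/US1/PS0)
  → PA=0x4F9F7  (4 entries read)
#5 VA=0xE024141493B (w,user):
  lvl0: tbl 0x1A, slot 28 ⇒ 0x53007 (P1/RW1/US1/PS0)
  lvl1: tbl 0x53, slot 9 ⇒ 0x57007 (P1/RW1/US1/PS0)
  lvl2: tbl 0x57, slot 10 ⇒ 0x5B007 (P1/RW1/US1/PS0)
  lvl3: tbl 0x5B, slot 20 ⇒ 0x2B006 (P0/RW1/US1/PS0)
  → PAGE_NOT_PRESENT  (4 entries read)
#6 VA=0x38221B9F7 (r,kernel):
  TLB hit vpn=0x38221B → PA=0x4F9F7
#7 VA=0x8000000655 (r,kernel):
  lvl0: tbl 0x1A, slot 1 ⇒ 0x5C087 (P1/RW1/US1/PS1)
  → PA=0x5C655 (huge @L0)  (1 entries read)

TLB: [["0x48402204", "0x24"], ["0x602C1E02", "0x3C"], ["0x38221B", "0x4F"], ["0x8000000", "0x5C"]]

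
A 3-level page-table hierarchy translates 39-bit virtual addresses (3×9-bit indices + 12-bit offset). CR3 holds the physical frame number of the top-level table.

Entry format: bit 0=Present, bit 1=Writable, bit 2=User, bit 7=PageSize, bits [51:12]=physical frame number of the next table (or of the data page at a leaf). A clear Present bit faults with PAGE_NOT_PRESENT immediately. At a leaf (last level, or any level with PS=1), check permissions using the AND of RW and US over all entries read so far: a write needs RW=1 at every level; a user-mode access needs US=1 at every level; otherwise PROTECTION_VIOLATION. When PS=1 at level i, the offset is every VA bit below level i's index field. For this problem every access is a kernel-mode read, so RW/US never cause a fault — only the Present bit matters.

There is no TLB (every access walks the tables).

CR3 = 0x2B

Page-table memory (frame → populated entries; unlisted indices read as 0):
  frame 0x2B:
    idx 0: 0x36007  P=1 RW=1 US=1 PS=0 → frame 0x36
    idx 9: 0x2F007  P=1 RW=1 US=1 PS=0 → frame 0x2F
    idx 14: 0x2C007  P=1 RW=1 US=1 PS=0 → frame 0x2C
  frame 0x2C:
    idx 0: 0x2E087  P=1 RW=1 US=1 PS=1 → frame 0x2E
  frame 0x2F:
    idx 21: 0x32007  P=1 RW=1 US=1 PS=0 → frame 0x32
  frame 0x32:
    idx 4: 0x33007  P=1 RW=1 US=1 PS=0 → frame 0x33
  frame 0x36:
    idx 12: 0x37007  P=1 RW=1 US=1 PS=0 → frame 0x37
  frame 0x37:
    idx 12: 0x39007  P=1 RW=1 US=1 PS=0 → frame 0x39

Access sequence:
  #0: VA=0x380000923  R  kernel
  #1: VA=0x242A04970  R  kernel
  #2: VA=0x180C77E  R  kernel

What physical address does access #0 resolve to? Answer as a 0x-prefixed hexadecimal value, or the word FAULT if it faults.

Per-access translation:
#0 VA=0x380000923 (r,kernel):
  L0 @0x2B[14] → 0x2C007  P=1,RW=1,US=1,PS=0
  L1 @0x2C[0] → 0x2E087  P=1,RW=1,US=1,PS=1
  ✓ 0x2E923 (huge @L1)  — 2 lookups
#1 VA=0x242A04970 (r,kernel):
  L0 @0x2B[9] → 0x2F007  P=1,RW=1,US=1,PS=0
  L1 @0x2F[21] → 0x32007  P=1,RW=1,US=1,PS=0
  L2 @0x32[4] → 0x33007  P=1,RW=1,US=1,PS=0
  ✓ 0x33970  — 3 lookups
#2 VA=0x180C77E (r,kernel):
  L0 @0x2B[0] → 0x36007  P=1,RW=1,US=1,PS=0
  L1 @0x36[12] → 0x37007  P=1,RW=1,US=1,PS=0
  L2 @0x37[12] → 0x39007  P=1,RW=1,US=1,PS=0
  ✓ 0x3977E  — 3 lookups

Access #0 PA: 0x2E923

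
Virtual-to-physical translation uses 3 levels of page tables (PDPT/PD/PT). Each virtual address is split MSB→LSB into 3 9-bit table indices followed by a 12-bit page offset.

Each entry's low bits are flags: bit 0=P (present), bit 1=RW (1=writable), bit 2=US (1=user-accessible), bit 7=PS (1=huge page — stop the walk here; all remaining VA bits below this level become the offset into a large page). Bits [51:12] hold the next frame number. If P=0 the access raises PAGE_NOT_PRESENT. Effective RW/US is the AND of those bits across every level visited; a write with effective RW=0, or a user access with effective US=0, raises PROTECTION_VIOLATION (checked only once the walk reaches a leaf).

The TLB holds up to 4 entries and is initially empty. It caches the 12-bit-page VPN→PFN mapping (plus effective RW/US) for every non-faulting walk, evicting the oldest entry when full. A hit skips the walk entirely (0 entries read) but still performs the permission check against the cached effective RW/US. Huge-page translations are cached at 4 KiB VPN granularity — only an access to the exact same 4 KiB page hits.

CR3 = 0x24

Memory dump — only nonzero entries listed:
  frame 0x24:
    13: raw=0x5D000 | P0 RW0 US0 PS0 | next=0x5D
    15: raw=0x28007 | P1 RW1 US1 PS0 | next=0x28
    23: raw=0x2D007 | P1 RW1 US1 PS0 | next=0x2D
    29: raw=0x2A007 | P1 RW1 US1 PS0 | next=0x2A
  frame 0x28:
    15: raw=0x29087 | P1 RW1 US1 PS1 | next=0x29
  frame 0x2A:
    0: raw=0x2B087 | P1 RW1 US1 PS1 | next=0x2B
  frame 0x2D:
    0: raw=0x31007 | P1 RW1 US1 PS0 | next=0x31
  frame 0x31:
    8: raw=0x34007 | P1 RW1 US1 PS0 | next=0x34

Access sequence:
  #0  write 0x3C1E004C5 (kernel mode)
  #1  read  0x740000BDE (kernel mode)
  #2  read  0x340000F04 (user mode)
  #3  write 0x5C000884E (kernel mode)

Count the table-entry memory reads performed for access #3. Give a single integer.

Per-access translation:
#0 VA=0x3C1E004C5 (w,kernel):
  L0: frame=0x24 idx=15 entry=0x28007 [P=1 RW=1 US=1 PS=0]
  L1: frame=0x28 idx=15 entry=0x29087 [P=1 RW=1 US=1 PS=1]
  → PA=0x294C5 (huge @L1)  (2 entries read)
#1 VA=0x740000BDE (r,kernel):
  L0: frame=0x24 idx=29 entry=0x2A007 [P=1 RW=1 US=1 PS=0]
  L1: frame=0x2A idx=0 entry=0x2B087 [P=1 RW=1 US=1 PS=1]
  → PA=0x2BBDE (huge @L1)  (2 entries read)
#2 VA=0x340000F04 (r,user):
  L0: frame=0x24 idx=13 entry=0x5D000 [P=0 RW=0 US=0 PS=0]
  → PAGE_NOT_PRESENT  (1 entries read)
#3 VA=0x5C000884E (w,kernel):
  L0: frame=0x24 idx=23 entry=0x2D007 [P=1 RW=1 US=1 PS=0]
  L1: frame=0x2D idx=0 entry=0x31007 [P=1 RW=1 US=1 PS=0]
  L2: frame=0x31 idx=8 entry=0x34007 [P=1 RW=1 US=1 PS=0]
  → PA=0x3484E  (3 entries read)

Entries read for #3: 3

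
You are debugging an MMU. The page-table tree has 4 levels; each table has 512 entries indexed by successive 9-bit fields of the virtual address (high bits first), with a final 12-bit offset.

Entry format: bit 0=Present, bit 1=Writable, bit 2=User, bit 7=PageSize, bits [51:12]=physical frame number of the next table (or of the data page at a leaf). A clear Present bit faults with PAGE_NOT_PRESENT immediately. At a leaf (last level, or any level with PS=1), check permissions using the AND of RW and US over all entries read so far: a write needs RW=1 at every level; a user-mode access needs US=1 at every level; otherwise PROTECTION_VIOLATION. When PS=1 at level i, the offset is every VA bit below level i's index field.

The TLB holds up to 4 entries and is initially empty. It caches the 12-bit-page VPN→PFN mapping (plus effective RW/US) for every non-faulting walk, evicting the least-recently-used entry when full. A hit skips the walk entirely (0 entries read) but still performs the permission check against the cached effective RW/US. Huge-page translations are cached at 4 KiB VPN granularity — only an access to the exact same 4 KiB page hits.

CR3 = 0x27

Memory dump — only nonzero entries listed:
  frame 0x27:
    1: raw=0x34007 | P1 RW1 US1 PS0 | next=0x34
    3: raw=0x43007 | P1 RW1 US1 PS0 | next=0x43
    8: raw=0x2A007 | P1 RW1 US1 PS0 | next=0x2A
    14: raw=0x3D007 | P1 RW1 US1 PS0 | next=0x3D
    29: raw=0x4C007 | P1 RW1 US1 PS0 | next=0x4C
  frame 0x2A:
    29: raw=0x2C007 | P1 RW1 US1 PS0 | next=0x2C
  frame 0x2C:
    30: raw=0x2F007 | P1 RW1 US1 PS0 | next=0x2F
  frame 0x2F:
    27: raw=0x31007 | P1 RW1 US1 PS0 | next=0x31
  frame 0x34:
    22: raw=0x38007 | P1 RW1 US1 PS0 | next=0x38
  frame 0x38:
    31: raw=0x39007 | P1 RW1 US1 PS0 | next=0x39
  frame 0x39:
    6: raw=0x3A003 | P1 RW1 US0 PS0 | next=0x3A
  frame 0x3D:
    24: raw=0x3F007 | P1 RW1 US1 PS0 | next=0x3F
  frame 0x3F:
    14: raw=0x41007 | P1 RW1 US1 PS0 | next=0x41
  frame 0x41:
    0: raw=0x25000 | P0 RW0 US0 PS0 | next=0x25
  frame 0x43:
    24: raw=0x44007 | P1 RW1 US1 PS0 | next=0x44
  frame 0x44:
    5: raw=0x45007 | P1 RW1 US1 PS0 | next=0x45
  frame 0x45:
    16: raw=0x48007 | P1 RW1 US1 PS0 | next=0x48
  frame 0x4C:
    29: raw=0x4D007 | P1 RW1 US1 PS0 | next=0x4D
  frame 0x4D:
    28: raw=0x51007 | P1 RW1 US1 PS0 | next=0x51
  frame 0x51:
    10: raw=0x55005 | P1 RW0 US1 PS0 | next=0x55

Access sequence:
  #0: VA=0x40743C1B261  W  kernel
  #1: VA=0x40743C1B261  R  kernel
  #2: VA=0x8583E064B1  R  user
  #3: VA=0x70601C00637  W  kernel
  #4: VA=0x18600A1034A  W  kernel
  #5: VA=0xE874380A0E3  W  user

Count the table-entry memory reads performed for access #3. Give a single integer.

Trace:
#0 VA=0x40743C1B261 (w,kernel):
  lvl0: tbl 0x27, slot 8 ⇒ 0x2A007 (P1/RW1/US1/PS0)
  lvl1: tbl 0x2A, slot 29 ⇒ 0x2C007 (P1/RW1/US1/PS0)
  lvl2: tbl 0x2C, slot 30 ⇒ 0x2F007 (P1/RW1/US1/PS0)
  lvl3: tbl 0x2F, slot 27 ⇒ 0x31007 (P1/RW1/US1/PS0)
  ⇒ phys 0x31261  [4 reads]
#1 VA=0x40743C1B261 (r,kernel):
  TLB hit vpn=0x40743C1B → PA=0x31261
#2 VA=0x8583E064B1 (r,user):
  lvl0: tbl 0x27, slot 1 ⇒ 0x34007 (P1/RW1/US1/PS0)
  lvl1: tbl 0x34, slot 22 ⇒ 0x38007 (P1/RW1/US1/PS0)
  lvl2: tbl 0x38, slot 31 ⇒ 0x39007 (P1/RW1/US1/PS0)
  lvl3: tbl 0x39, slot 6 ⇒ 0x3A003 (P1/RW1/US0/PS0)
  ⇒ fault: PROTECTION_VIOLATION  — 4 lookups
#3 VA=0x70601C00637 (w,kernel):
  lvl0: tbl 0x27, slot 14 ⇒ 0x3D007 (P1/RW1/US1/PS0)
  lvl1: tbl 0x3D, slot 24 ⇒ 0x3F007 (P1/RW1/US1/PS0)
  lvl2: tbl 0x3F, slot 14 ⇒ 0x41007 (P1/RW1/US1/PS0)
  lvl3: tbl 0x41, slot 0 ⇒ 0x25000 (P0/RW0/US0/PS0)
  ⇒ fault: PAGE_NOT_PRESENT  — 4 lookups
#4 VA=0x18600A1034A (w,kernel):
  lvl0: tbl 0x27, slot 3 ⇒ 0x43007 (P1/RW1/US1/PS0)
  lvl1: tbl 0x43, slot 24 ⇒ 0x44007 (P1/RW1/US1/PS0)
  lvl2: tbl 0x44, slot 5 ⇒ 0x45007 (P1/RW1/US1/PS0)
  lvl3: tbl 0x45, slot 16 ⇒ 0x48007 (P1/RW1/US1/PS0)
  ⇒ phys 0x4834A  [4 reads]
#5 VA=0xE874380A0E3 (w,user):
  lvl0: tbl 0x27, slot 29 ⇒ 0x4C007 (P1/RW1/US1/PS0)
  lvl1: tbl 0x4C, slot 29 ⇒ 0x4D007 (P1/RW1/US1/PS0)
  lvl2: tbl 0x4D, slot 28 ⇒ 0x51007 (P1/RW1/US1/PS0)
  lvl3: tbl 0x51, slot 10 ⇒ 0x55005 (P1/RW0/US1/PS0)
  ⇒ fault: PROTECTION_VIOLATION  — 4 lookups

Entries read for #3: 4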